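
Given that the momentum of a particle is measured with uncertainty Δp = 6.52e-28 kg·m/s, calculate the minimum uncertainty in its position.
80.872 nm

Using the Heisenberg uncertainty principle:
ΔxΔp ≥ ℏ/2

The minimum uncertainty in position is:
Δx_min = ℏ/(2Δp)
Δx_min = (1.055e-34 J·s) / (2 × 6.520e-28 kg·m/s)
Δx_min = 8.087e-08 m = 80.872 nm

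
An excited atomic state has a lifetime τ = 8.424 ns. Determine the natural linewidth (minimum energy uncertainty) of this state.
39.068 neV

Using the energy-time uncertainty principle:
ΔEΔt ≥ ℏ/2

The lifetime τ represents the time uncertainty Δt.
The natural linewidth (minimum energy uncertainty) is:

ΔE = ℏ/(2τ)
ΔE = (1.055e-34 J·s) / (2 × 8.424e-09 s)
ΔE = 6.259e-27 J = 39.068 neV

This natural linewidth limits the precision of spectroscopic measurements.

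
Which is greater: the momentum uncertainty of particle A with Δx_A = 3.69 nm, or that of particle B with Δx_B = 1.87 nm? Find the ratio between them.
Particle B has the larger minimum momentum uncertainty, by a factor of 1.97.

For each particle, the minimum momentum uncertainty is Δp_min = ℏ/(2Δx):

Particle A: Δp_A = ℏ/(2×3.690e-09 m) = 1.429e-26 kg·m/s
Particle B: Δp_B = ℏ/(2×1.870e-09 m) = 2.820e-26 kg·m/s

Ratio: Δp_B/Δp_A = 1.97

Since Δp_min ∝ 1/Δx, the particle with smaller position uncertainty (B) has larger momentum uncertainty.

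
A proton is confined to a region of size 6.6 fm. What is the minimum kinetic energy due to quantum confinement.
119.088 keV

Using the uncertainty principle:

1. Position uncertainty: Δx ≈ 6.600e-15 m
2. Minimum momentum uncertainty: Δp = ℏ/(2Δx) = 7.989e-21 kg·m/s
3. Minimum kinetic energy:
   KE = (Δp)²/(2m) = (7.989e-21)²/(2 × 1.673e-27 kg)
   KE = 1.908e-14 J = 119.088 keV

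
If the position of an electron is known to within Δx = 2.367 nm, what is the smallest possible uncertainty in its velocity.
24.455 km/s

Using the Heisenberg uncertainty principle and Δp = mΔv:
ΔxΔp ≥ ℏ/2
Δx(mΔv) ≥ ℏ/2

The minimum uncertainty in velocity is:
Δv_min = ℏ/(2mΔx)
Δv_min = (1.055e-34 J·s) / (2 × 9.109e-31 kg × 2.367e-09 m)
Δv_min = 2.445e+04 m/s = 24.455 km/s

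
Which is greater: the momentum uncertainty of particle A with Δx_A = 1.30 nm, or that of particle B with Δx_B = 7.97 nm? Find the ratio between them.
Particle A has the larger minimum momentum uncertainty, by a factor of 6.13.

For each particle, the minimum momentum uncertainty is Δp_min = ℏ/(2Δx):

Particle A: Δp_A = ℏ/(2×1.300e-09 m) = 4.056e-26 kg·m/s
Particle B: Δp_B = ℏ/(2×7.970e-09 m) = 6.616e-27 kg·m/s

Ratio: Δp_A/Δp_B = 6.13

Since Δp_min ∝ 1/Δx, the particle with smaller position uncertainty (A) has larger momentum uncertainty.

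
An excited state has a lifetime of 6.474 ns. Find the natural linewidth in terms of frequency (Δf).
12.292 MHz

Using the energy-time uncertainty principle and E = hf:
ΔEΔt ≥ ℏ/2
hΔf·Δt ≥ ℏ/2

The minimum frequency uncertainty is:
Δf = ℏ/(2hτ) = 1/(4πτ)
Δf = 1/(4π × 6.474e-09 s)
Δf = 1.229e+07 Hz = 12.292 MHz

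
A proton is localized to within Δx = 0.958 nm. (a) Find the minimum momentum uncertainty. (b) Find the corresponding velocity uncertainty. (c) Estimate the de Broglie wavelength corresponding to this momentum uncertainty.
(a) Δp_min = 5.504 × 10^-26 kg·m/s
(b) Δv_min = 32.907 m/s
(c) λ_dB = 12.039 nm

Step-by-step:

(a) From the uncertainty principle:
Δp_min = ℏ/(2Δx) = (1.055e-34 J·s)/(2 × 9.580e-10 m) = 5.504e-26 kg·m/s

(b) The velocity uncertainty:
Δv = Δp/m = (5.504e-26 kg·m/s)/(1.673e-27 kg) = 3.291e+01 m/s = 32.907 m/s

(c) The de Broglie wavelength for this momentum:
λ = h/p = (6.626e-34 J·s)/(5.504e-26 kg·m/s) = 1.204e-08 m = 12.039 nm

Note: The de Broglie wavelength is comparable to the localization size, as expected from wave-particle duality.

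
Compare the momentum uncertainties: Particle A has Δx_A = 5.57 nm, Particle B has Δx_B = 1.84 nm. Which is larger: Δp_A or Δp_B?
Particle B has the larger minimum momentum uncertainty, by a factor of 3.03.

For each particle, the minimum momentum uncertainty is Δp_min = ℏ/(2Δx):

Particle A: Δp_A = ℏ/(2×5.570e-09 m) = 9.467e-27 kg·m/s
Particle B: Δp_B = ℏ/(2×1.840e-09 m) = 2.866e-26 kg·m/s

Ratio: Δp_B/Δp_A = 3.03

Since Δp_min ∝ 1/Δx, the particle with smaller position uncertainty (B) has larger momentum uncertainty.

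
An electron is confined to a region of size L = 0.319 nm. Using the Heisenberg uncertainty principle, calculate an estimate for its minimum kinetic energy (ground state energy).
93.601 meV

Using the uncertainty principle to estimate ground state energy:

1. The position uncertainty is approximately the confinement size:
   Δx ≈ L = 3.190e-10 m

2. From ΔxΔp ≥ ℏ/2, the minimum momentum uncertainty is:
   Δp ≈ ℏ/(2L) = 1.653e-25 kg·m/s

3. The kinetic energy is approximately:
   KE ≈ (Δp)²/(2m) = (1.653e-25)²/(2 × 9.109e-31 kg)
   KE ≈ 1.500e-20 J = 93.601 meV

This is an order-of-magnitude estimate of the ground state energy.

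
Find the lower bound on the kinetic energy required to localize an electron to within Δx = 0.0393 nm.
6.167 eV

Localizing a particle requires giving it sufficient momentum uncertainty:

1. From uncertainty principle: Δp ≥ ℏ/(2Δx)
   Δp_min = (1.055e-34 J·s) / (2 × 3.930e-11 m)
   Δp_min = 1.342e-24 kg·m/s

2. This momentum uncertainty corresponds to kinetic energy:
   KE ≈ (Δp)²/(2m) = (1.342e-24)²/(2 × 9.109e-31 kg)
   KE = 9.881e-19 J = 6.167 eV

Tighter localization requires more energy.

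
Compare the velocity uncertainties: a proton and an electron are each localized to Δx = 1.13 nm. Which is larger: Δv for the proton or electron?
The electron has the larger minimum velocity uncertainty, by a ratio of 1836.2.

For both particles, Δp_min = ℏ/(2Δx) = 4.666e-26 kg·m/s (same for both).

The velocity uncertainty is Δv = Δp/m:
- proton: Δv = 4.666e-26 / 1.673e-27 = 2.790e+01 m/s = 27.898 m/s
- electron: Δv = 4.666e-26 / 9.109e-31 = 5.122e+04 m/s = 51.225 km/s

Ratio: 5.122e+04 / 2.790e+01 = 1836.2

The lighter particle has larger velocity uncertainty because Δv ∝ 1/m.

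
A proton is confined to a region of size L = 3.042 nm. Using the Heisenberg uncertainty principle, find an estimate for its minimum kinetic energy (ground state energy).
560.578 neV

Using the uncertainty principle to estimate ground state energy:

1. The position uncertainty is approximately the confinement size:
   Δx ≈ L = 3.042e-09 m

2. From ΔxΔp ≥ ℏ/2, the minimum momentum uncertainty is:
   Δp ≈ ℏ/(2L) = 1.733e-26 kg·m/s

3. The kinetic energy is approximately:
   KE ≈ (Δp)²/(2m) = (1.733e-26)²/(2 × 1.673e-27 kg)
   KE ≈ 8.981e-26 J = 560.578 neV

This is an order-of-magnitude estimate of the ground state energy.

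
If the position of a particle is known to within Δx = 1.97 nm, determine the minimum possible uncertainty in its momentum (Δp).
2.677 × 10^-26 kg·m/s

Using the Heisenberg uncertainty principle:
ΔxΔp ≥ ℏ/2

The minimum uncertainty in momentum is:
Δp_min = ℏ/(2Δx)
Δp_min = (1.055e-34 J·s) / (2 × 1.970e-09 m)
Δp_min = 2.677e-26 kg·m/s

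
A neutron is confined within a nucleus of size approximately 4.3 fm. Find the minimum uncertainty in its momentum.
1.226 × 10^-20 kg·m/s

Using the Heisenberg uncertainty principle:
ΔxΔp ≥ ℏ/2

With Δx ≈ L = 4.300e-15 m (the confinement size):
Δp_min = ℏ/(2Δx)
Δp_min = (1.055e-34 J·s) / (2 × 4.300e-15 m)
Δp_min = 1.226e-20 kg·m/s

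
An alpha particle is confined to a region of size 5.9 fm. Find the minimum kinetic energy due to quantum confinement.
37.512 keV

Using the uncertainty principle:

1. Position uncertainty: Δx ≈ 5.900e-15 m
2. Minimum momentum uncertainty: Δp = ℏ/(2Δx) = 8.937e-21 kg·m/s
3. Minimum kinetic energy:
   KE = (Δp)²/(2m) = (8.937e-21)²/(2 × 6.645e-27 kg)
   KE = 6.010e-15 J = 37.512 keV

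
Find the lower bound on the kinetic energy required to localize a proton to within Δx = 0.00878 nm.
67.292 meV

Localizing a particle requires giving it sufficient momentum uncertainty:

1. From uncertainty principle: Δp ≥ ℏ/(2Δx)
   Δp_min = (1.055e-34 J·s) / (2 × 8.780e-12 m)
   Δp_min = 6.006e-24 kg·m/s

2. This momentum uncertainty corresponds to kinetic energy:
   KE ≈ (Δp)²/(2m) = (6.006e-24)²/(2 × 1.673e-27 kg)
   KE = 1.078e-20 J = 67.292 meV

Tighter localization requires more energy.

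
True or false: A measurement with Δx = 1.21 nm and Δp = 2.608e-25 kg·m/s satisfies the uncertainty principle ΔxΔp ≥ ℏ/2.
Yes, it satisfies the uncertainty principle.

Calculate the product ΔxΔp:
ΔxΔp = (1.210e-09 m) × (2.608e-25 kg·m/s)
ΔxΔp = 3.156e-34 J·s

Compare to the minimum allowed value ℏ/2:
ℏ/2 = 5.273e-35 J·s

Since ΔxΔp = 3.156e-34 J·s ≥ 5.273e-35 J·s = ℏ/2,
the measurement satisfies the uncertainty principle.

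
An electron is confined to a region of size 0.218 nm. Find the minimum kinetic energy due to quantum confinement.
200.424 meV

Using the uncertainty principle:

1. Position uncertainty: Δx ≈ 2.180e-10 m
2. Minimum momentum uncertainty: Δp = ℏ/(2Δx) = 2.419e-25 kg·m/s
3. Minimum kinetic energy:
   KE = (Δp)²/(2m) = (2.419e-25)²/(2 × 9.109e-31 kg)
   KE = 3.211e-20 J = 200.424 meV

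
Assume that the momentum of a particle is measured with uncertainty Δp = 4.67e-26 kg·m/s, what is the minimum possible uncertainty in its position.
1.129 nm

Using the Heisenberg uncertainty principle:
ΔxΔp ≥ ℏ/2

The minimum uncertainty in position is:
Δx_min = ℏ/(2Δp)
Δx_min = (1.055e-34 J·s) / (2 × 4.670e-26 kg·m/s)
Δx_min = 1.129e-09 m = 1.129 nm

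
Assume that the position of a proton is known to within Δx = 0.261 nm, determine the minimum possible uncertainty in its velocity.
120.784 m/s

Using the Heisenberg uncertainty principle and Δp = mΔv:
ΔxΔp ≥ ℏ/2
Δx(mΔv) ≥ ℏ/2

The minimum uncertainty in velocity is:
Δv_min = ℏ/(2mΔx)
Δv_min = (1.055e-34 J·s) / (2 × 1.673e-27 kg × 2.610e-10 m)
Δv_min = 1.208e+02 m/s = 120.784 m/s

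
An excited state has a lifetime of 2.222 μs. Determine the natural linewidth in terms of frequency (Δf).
35.813 kHz

Using the energy-time uncertainty principle and E = hf:
ΔEΔt ≥ ℏ/2
hΔf·Δt ≥ ℏ/2

The minimum frequency uncertainty is:
Δf = ℏ/(2hτ) = 1/(4πτ)
Δf = 1/(4π × 2.222e-06 s)
Δf = 3.581e+04 Hz = 35.813 kHz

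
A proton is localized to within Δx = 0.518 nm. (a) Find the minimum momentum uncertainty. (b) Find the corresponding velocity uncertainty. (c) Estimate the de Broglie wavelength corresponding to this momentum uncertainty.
(a) Δp_min = 1.018 × 10^-25 kg·m/s
(b) Δv_min = 60.858 m/s
(c) λ_dB = 6.509 nm

Step-by-step:

(a) From the uncertainty principle:
Δp_min = ℏ/(2Δx) = (1.055e-34 J·s)/(2 × 5.180e-10 m) = 1.018e-25 kg·m/s

(b) The velocity uncertainty:
Δv = Δp/m = (1.018e-25 kg·m/s)/(1.673e-27 kg) = 6.086e+01 m/s = 60.858 m/s

(c) The de Broglie wavelength for this momentum:
λ = h/p = (6.626e-34 J·s)/(1.018e-25 kg·m/s) = 6.509e-09 m = 6.509 nm

Note: The de Broglie wavelength is comparable to the localization size, as expected from wave-particle duality.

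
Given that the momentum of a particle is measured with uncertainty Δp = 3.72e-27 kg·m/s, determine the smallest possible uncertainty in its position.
14.174 nm

Using the Heisenberg uncertainty principle:
ΔxΔp ≥ ℏ/2

The minimum uncertainty in position is:
Δx_min = ℏ/(2Δp)
Δx_min = (1.055e-34 J·s) / (2 × 3.720e-27 kg·m/s)
Δx_min = 1.417e-08 m = 14.174 nm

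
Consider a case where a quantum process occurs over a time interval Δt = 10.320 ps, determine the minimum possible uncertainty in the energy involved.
31.890 μeV

Using the energy-time uncertainty principle:
ΔEΔt ≥ ℏ/2

The minimum uncertainty in energy is:
ΔE_min = ℏ/(2Δt)
ΔE_min = (1.055e-34 J·s) / (2 × 1.032e-11 s)
ΔE_min = 5.109e-24 J = 31.890 μeV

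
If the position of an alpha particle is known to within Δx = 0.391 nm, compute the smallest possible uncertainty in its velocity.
20.295 m/s

Using the Heisenberg uncertainty principle and Δp = mΔv:
ΔxΔp ≥ ℏ/2
Δx(mΔv) ≥ ℏ/2

The minimum uncertainty in velocity is:
Δv_min = ℏ/(2mΔx)
Δv_min = (1.055e-34 J·s) / (2 × 6.645e-27 kg × 3.910e-10 m)
Δv_min = 2.030e+01 m/s = 20.295 m/s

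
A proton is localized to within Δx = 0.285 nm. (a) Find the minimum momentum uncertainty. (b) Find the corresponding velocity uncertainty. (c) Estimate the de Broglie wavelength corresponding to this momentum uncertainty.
(a) Δp_min = 1.850 × 10^-25 kg·m/s
(b) Δv_min = 110.612 m/s
(c) λ_dB = 3.581 nm

Step-by-step:

(a) From the uncertainty principle:
Δp_min = ℏ/(2Δx) = (1.055e-34 J·s)/(2 × 2.850e-10 m) = 1.850e-25 kg·m/s

(b) The velocity uncertainty:
Δv = Δp/m = (1.850e-25 kg·m/s)/(1.673e-27 kg) = 1.106e+02 m/s = 110.612 m/s

(c) The de Broglie wavelength for this momentum:
λ = h/p = (6.626e-34 J·s)/(1.850e-25 kg·m/s) = 3.581e-09 m = 3.581 nm

Note: The de Broglie wavelength is comparable to the localization size, as expected from wave-particle duality.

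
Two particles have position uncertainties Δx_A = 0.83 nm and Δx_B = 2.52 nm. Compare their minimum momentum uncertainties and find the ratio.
Particle A has the larger minimum momentum uncertainty, by a factor of 3.04.

For each particle, the minimum momentum uncertainty is Δp_min = ℏ/(2Δx):

Particle A: Δp_A = ℏ/(2×8.300e-10 m) = 6.353e-26 kg·m/s
Particle B: Δp_B = ℏ/(2×2.520e-09 m) = 2.092e-26 kg·m/s

Ratio: Δp_A/Δp_B = 3.04

Since Δp_min ∝ 1/Δx, the particle with smaller position uncertainty (A) has larger momentum uncertainty.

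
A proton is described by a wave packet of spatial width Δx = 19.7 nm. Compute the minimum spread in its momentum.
2.677 × 10^-27 kg·m/s

For a wave packet, the spatial width Δx and momentum spread Δp are related by the uncertainty principle:
ΔxΔp ≥ ℏ/2

The minimum momentum spread is:
Δp_min = ℏ/(2Δx)
Δp_min = (1.055e-34 J·s) / (2 × 1.970e-08 m)
Δp_min = 2.677e-27 kg·m/s

A wave packet cannot have both a well-defined position and well-defined momentum.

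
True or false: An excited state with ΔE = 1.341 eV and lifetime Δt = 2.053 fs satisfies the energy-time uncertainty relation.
Yes, it satisfies the uncertainty relation.

Calculate the product ΔEΔt:
ΔE = 1.341 eV = 2.149e-19 J
ΔEΔt = (2.149e-19 J) × (2.053e-15 s)
ΔEΔt = 4.411e-34 J·s

Compare to the minimum allowed value ℏ/2:
ℏ/2 = 5.273e-35 J·s

Since ΔEΔt = 4.411e-34 J·s ≥ 5.273e-35 J·s = ℏ/2,
this satisfies the uncertainty relation.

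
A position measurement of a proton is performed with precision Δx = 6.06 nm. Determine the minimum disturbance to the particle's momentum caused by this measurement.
8.701 × 10^-27 kg·m/s

The uncertainty principle implies that measuring position disturbs momentum:
ΔxΔp ≥ ℏ/2

When we measure position with precision Δx, we necessarily introduce a momentum uncertainty:
Δp ≥ ℏ/(2Δx)
Δp_min = (1.055e-34 J·s) / (2 × 6.060e-09 m)
Δp_min = 8.701e-27 kg·m/s

The more precisely we measure position, the greater the momentum disturbance.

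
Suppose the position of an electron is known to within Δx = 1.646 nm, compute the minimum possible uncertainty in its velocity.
35.166 km/s

Using the Heisenberg uncertainty principle and Δp = mΔv:
ΔxΔp ≥ ℏ/2
Δx(mΔv) ≥ ℏ/2

The minimum uncertainty in velocity is:
Δv_min = ℏ/(2mΔx)
Δv_min = (1.055e-34 J·s) / (2 × 9.109e-31 kg × 1.646e-09 m)
Δv_min = 3.517e+04 m/s = 35.166 km/s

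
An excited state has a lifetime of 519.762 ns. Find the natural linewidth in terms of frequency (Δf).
153.104 kHz

Using the energy-time uncertainty principle and E = hf:
ΔEΔt ≥ ℏ/2
hΔf·Δt ≥ ℏ/2

The minimum frequency uncertainty is:
Δf = ℏ/(2hτ) = 1/(4πτ)
Δf = 1/(4π × 5.198e-07 s)
Δf = 1.531e+05 Hz = 153.104 kHz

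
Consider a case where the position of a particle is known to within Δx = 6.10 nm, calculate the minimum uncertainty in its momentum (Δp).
8.644 × 10^-27 kg·m/s

Using the Heisenberg uncertainty principle:
ΔxΔp ≥ ℏ/2

The minimum uncertainty in momentum is:
Δp_min = ℏ/(2Δx)
Δp_min = (1.055e-34 J·s) / (2 × 6.100e-09 m)
Δp_min = 8.644e-27 kg·m/s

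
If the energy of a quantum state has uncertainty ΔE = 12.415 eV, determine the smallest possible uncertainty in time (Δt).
26.509 as

Using the energy-time uncertainty principle:
ΔEΔt ≥ ℏ/2

The minimum uncertainty in time is:
Δt_min = ℏ/(2ΔE)
Δt_min = (1.055e-34 J·s) / (2 × 1.989e-18 J)
Δt_min = 2.651e-17 s = 26.509 as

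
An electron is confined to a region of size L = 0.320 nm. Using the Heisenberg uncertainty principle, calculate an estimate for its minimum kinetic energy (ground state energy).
93.017 meV

Using the uncertainty principle to estimate ground state energy:

1. The position uncertainty is approximately the confinement size:
   Δx ≈ L = 3.200e-10 m

2. From ΔxΔp ≥ ℏ/2, the minimum momentum uncertainty is:
   Δp ≈ ℏ/(2L) = 1.648e-25 kg·m/s

3. The kinetic energy is approximately:
   KE ≈ (Δp)²/(2m) = (1.648e-25)²/(2 × 9.109e-31 kg)
   KE ≈ 1.490e-20 J = 93.017 meV

This is an order-of-magnitude estimate of the ground state energy.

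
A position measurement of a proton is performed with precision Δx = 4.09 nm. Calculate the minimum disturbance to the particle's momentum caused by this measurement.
1.289 × 10^-26 kg·m/s

The uncertainty principle implies that measuring position disturbs momentum:
ΔxΔp ≥ ℏ/2

When we measure position with precision Δx, we necessarily introduce a momentum uncertainty:
Δp ≥ ℏ/(2Δx)
Δp_min = (1.055e-34 J·s) / (2 × 4.090e-09 m)
Δp_min = 1.289e-26 kg·m/s

The more precisely we measure position, the greater the momentum disturbance.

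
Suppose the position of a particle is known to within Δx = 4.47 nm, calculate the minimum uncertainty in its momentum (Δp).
1.180 × 10^-26 kg·m/s

Using the Heisenberg uncertainty principle:
ΔxΔp ≥ ℏ/2

The minimum uncertainty in momentum is:
Δp_min = ℏ/(2Δx)
Δp_min = (1.055e-34 J·s) / (2 × 4.470e-09 m)
Δp_min = 1.180e-26 kg·m/s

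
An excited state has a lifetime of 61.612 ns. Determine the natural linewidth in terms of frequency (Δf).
1.292 MHz

Using the energy-time uncertainty principle and E = hf:
ΔEΔt ≥ ℏ/2
hΔf·Δt ≥ ℏ/2

The minimum frequency uncertainty is:
Δf = ℏ/(2hτ) = 1/(4πτ)
Δf = 1/(4π × 6.161e-08 s)
Δf = 1.292e+06 Hz = 1.292 MHz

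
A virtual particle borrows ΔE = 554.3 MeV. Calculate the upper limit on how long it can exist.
5.937 × 10^-25 s

Using the energy-time uncertainty principle:
ΔEΔt ≥ ℏ/2

For a virtual particle borrowing energy ΔE, the maximum lifetime is:
Δt_max = ℏ/(2ΔE)

Converting energy:
ΔE = 554.3 MeV = 8.881e-11 J

Δt_max = (1.055e-34 J·s) / (2 × 8.881e-11 J)
Δt_max = 5.937e-25 s = 5.937 × 10^-25 s

Virtual particles with higher borrowed energy exist for shorter times.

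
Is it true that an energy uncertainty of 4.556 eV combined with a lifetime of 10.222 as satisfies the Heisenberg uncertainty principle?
No, it violates the uncertainty relation.

Calculate the product ΔEΔt:
ΔE = 4.556 eV = 7.300e-19 J
ΔEΔt = (7.300e-19 J) × (1.022e-17 s)
ΔEΔt = 7.462e-36 J·s

Compare to the minimum allowed value ℏ/2:
ℏ/2 = 5.273e-35 J·s

Since ΔEΔt = 7.462e-36 J·s < 5.273e-35 J·s = ℏ/2,
this violates the uncertainty relation.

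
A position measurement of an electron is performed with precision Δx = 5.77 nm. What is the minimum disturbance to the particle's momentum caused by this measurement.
9.138 × 10^-27 kg·m/s

The uncertainty principle implies that measuring position disturbs momentum:
ΔxΔp ≥ ℏ/2

When we measure position with precision Δx, we necessarily introduce a momentum uncertainty:
Δp ≥ ℏ/(2Δx)
Δp_min = (1.055e-34 J·s) / (2 × 5.770e-09 m)
Δp_min = 9.138e-27 kg·m/s

The more precisely we measure position, the greater the momentum disturbance.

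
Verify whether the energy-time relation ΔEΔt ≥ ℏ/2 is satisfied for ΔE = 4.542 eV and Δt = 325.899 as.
Yes, it satisfies the uncertainty relation.

Calculate the product ΔEΔt:
ΔE = 4.542 eV = 7.277e-19 J
ΔEΔt = (7.277e-19 J) × (3.259e-16 s)
ΔEΔt = 2.372e-34 J·s

Compare to the minimum allowed value ℏ/2:
ℏ/2 = 5.273e-35 J·s

Since ΔEΔt = 2.372e-34 J·s ≥ 5.273e-35 J·s = ℏ/2,
this satisfies the uncertainty relation.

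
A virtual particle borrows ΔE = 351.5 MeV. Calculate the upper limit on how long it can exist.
9.363 × 10^-25 s

Using the energy-time uncertainty principle:
ΔEΔt ≥ ℏ/2

For a virtual particle borrowing energy ΔE, the maximum lifetime is:
Δt_max = ℏ/(2ΔE)

Converting energy:
ΔE = 351.5 MeV = 5.632e-11 J

Δt_max = (1.055e-34 J·s) / (2 × 5.632e-11 J)
Δt_max = 9.363e-25 s = 9.363 × 10^-25 s

Virtual particles with higher borrowed energy exist for shorter times.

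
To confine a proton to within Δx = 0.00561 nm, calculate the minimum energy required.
164.827 meV

Localizing a particle requires giving it sufficient momentum uncertainty:

1. From uncertainty principle: Δp ≥ ℏ/(2Δx)
   Δp_min = (1.055e-34 J·s) / (2 × 5.610e-12 m)
   Δp_min = 9.399e-24 kg·m/s

2. This momentum uncertainty corresponds to kinetic energy:
   KE ≈ (Δp)²/(2m) = (9.399e-24)²/(2 × 1.673e-27 kg)
   KE = 2.641e-20 J = 164.827 meV

Tighter localization requires more energy.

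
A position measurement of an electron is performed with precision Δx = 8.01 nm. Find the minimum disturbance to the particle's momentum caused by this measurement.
6.583 × 10^-27 kg·m/s

The uncertainty principle implies that measuring position disturbs momentum:
ΔxΔp ≥ ℏ/2

When we measure position with precision Δx, we necessarily introduce a momentum uncertainty:
Δp ≥ ℏ/(2Δx)
Δp_min = (1.055e-34 J·s) / (2 × 8.010e-09 m)
Δp_min = 6.583e-27 kg·m/s

The more precisely we measure position, the greater the momentum disturbance.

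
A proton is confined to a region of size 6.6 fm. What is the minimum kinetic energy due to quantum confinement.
119.088 keV

Using the uncertainty principle:

1. Position uncertainty: Δx ≈ 6.600e-15 m
2. Minimum momentum uncertainty: Δp = ℏ/(2Δx) = 7.989e-21 kg·m/s
3. Minimum kinetic energy:
   KE = (Δp)²/(2m) = (7.989e-21)²/(2 × 1.673e-27 kg)
   KE = 1.908e-14 J = 119.088 keV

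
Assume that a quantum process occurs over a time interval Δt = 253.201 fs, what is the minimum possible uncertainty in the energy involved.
1.300 meV

Using the energy-time uncertainty principle:
ΔEΔt ≥ ℏ/2

The minimum uncertainty in energy is:
ΔE_min = ℏ/(2Δt)
ΔE_min = (1.055e-34 J·s) / (2 × 2.532e-13 s)
ΔE_min = 2.082e-22 J = 1.300 meV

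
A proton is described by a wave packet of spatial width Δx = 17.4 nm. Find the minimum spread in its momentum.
3.030 × 10^-27 kg·m/s

For a wave packet, the spatial width Δx and momentum spread Δp are related by the uncertainty principle:
ΔxΔp ≥ ℏ/2

The minimum momentum spread is:
Δp_min = ℏ/(2Δx)
Δp_min = (1.055e-34 J·s) / (2 × 1.740e-08 m)
Δp_min = 3.030e-27 kg·m/s

A wave packet cannot have both a well-defined position and well-defined momentum.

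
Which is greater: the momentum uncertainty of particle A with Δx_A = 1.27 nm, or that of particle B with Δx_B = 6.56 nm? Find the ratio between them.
Particle A has the larger minimum momentum uncertainty, by a factor of 5.17.

For each particle, the minimum momentum uncertainty is Δp_min = ℏ/(2Δx):

Particle A: Δp_A = ℏ/(2×1.270e-09 m) = 4.152e-26 kg·m/s
Particle B: Δp_B = ℏ/(2×6.560e-09 m) = 8.038e-27 kg·m/s

Ratio: Δp_A/Δp_B = 5.17

Since Δp_min ∝ 1/Δx, the particle with smaller position uncertainty (A) has larger momentum uncertainty.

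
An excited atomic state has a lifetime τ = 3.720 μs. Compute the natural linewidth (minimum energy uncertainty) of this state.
88.469 peV

Using the energy-time uncertainty principle:
ΔEΔt ≥ ℏ/2

The lifetime τ represents the time uncertainty Δt.
The natural linewidth (minimum energy uncertainty) is:

ΔE = ℏ/(2τ)
ΔE = (1.055e-34 J·s) / (2 × 3.720e-06 s)
ΔE = 1.417e-29 J = 88.469 peV

This natural linewidth limits the precision of spectroscopic measurements.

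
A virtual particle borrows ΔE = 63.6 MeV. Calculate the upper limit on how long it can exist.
5.175 ys

Using the energy-time uncertainty principle:
ΔEΔt ≥ ℏ/2

For a virtual particle borrowing energy ΔE, the maximum lifetime is:
Δt_max = ℏ/(2ΔE)

Converting energy:
ΔE = 63.6 MeV = 1.019e-11 J

Δt_max = (1.055e-34 J·s) / (2 × 1.019e-11 J)
Δt_max = 5.175e-24 s = 5.175 ys

Virtual particles with higher borrowed energy exist for shorter times.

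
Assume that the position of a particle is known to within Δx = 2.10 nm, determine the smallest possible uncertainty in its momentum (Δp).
2.511 × 10^-26 kg·m/s

Using the Heisenberg uncertainty principle:
ΔxΔp ≥ ℏ/2

The minimum uncertainty in momentum is:
Δp_min = ℏ/(2Δx)
Δp_min = (1.055e-34 J·s) / (2 × 2.100e-09 m)
Δp_min = 2.511e-26 kg·m/s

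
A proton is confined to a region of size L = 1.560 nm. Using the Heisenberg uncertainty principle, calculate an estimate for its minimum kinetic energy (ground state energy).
2.132 μeV

Using the uncertainty principle to estimate ground state energy:

1. The position uncertainty is approximately the confinement size:
   Δx ≈ L = 1.560e-09 m

2. From ΔxΔp ≥ ℏ/2, the minimum momentum uncertainty is:
   Δp ≈ ℏ/(2L) = 3.380e-26 kg·m/s

3. The kinetic energy is approximately:
   KE ≈ (Δp)²/(2m) = (3.380e-26)²/(2 × 1.673e-27 kg)
   KE ≈ 3.415e-25 J = 2.132 μeV

This is an order-of-magnitude estimate of the ground state energy.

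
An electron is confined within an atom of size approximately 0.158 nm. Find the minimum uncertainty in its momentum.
3.337 × 10^-25 kg·m/s

Using the Heisenberg uncertainty principle:
ΔxΔp ≥ ℏ/2

With Δx ≈ L = 1.580e-10 m (the confinement size):
Δp_min = ℏ/(2Δx)
Δp_min = (1.055e-34 J·s) / (2 × 1.580e-10 m)
Δp_min = 3.337e-25 kg·m/s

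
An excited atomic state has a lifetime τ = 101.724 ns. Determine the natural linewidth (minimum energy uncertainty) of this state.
3.235 neV

Using the energy-time uncertainty principle:
ΔEΔt ≥ ℏ/2

The lifetime τ represents the time uncertainty Δt.
The natural linewidth (minimum energy uncertainty) is:

ΔE = ℏ/(2τ)
ΔE = (1.055e-34 J·s) / (2 × 1.017e-07 s)
ΔE = 5.183e-28 J = 3.235 neV

This natural linewidth limits the precision of spectroscopic measurements.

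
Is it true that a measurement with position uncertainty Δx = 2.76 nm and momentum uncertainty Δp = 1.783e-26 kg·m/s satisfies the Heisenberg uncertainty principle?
No, it violates the uncertainty principle (impossible measurement).

Calculate the product ΔxΔp:
ΔxΔp = (2.760e-09 m) × (1.783e-26 kg·m/s)
ΔxΔp = 4.921e-35 J·s

Compare to the minimum allowed value ℏ/2:
ℏ/2 = 5.273e-35 J·s

Since ΔxΔp = 4.921e-35 J·s < 5.273e-35 J·s = ℏ/2,
the measurement violates the uncertainty principle.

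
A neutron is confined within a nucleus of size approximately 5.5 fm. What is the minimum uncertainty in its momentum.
9.587 × 10^-21 kg·m/s

Using the Heisenberg uncertainty principle:
ΔxΔp ≥ ℏ/2

With Δx ≈ L = 5.500e-15 m (the confinement size):
Δp_min = ℏ/(2Δx)
Δp_min = (1.055e-34 J·s) / (2 × 5.500e-15 m)
Δp_min = 9.587e-21 kg·m/s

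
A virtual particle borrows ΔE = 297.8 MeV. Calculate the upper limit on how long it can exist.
1.105 ys

Using the energy-time uncertainty principle:
ΔEΔt ≥ ℏ/2

For a virtual particle borrowing energy ΔE, the maximum lifetime is:
Δt_max = ℏ/(2ΔE)

Converting energy:
ΔE = 297.8 MeV = 4.771e-11 J

Δt_max = (1.055e-34 J·s) / (2 × 4.771e-11 J)
Δt_max = 1.105e-24 s = 1.105 ys

Virtual particles with higher borrowed energy exist for shorter times.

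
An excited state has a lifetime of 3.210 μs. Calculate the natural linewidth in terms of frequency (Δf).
24.790 kHz

Using the energy-time uncertainty principle and E = hf:
ΔEΔt ≥ ℏ/2
hΔf·Δt ≥ ℏ/2

The minimum frequency uncertainty is:
Δf = ℏ/(2hτ) = 1/(4πτ)
Δf = 1/(4π × 3.210e-06 s)
Δf = 2.479e+04 Hz = 24.790 kHz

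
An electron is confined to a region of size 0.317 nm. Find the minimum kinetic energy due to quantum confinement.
94.786 meV

Using the uncertainty principle:

1. Position uncertainty: Δx ≈ 3.170e-10 m
2. Minimum momentum uncertainty: Δp = ℏ/(2Δx) = 1.663e-25 kg·m/s
3. Minimum kinetic energy:
   KE = (Δp)²/(2m) = (1.663e-25)²/(2 × 9.109e-31 kg)
   KE = 1.519e-20 J = 94.786 meV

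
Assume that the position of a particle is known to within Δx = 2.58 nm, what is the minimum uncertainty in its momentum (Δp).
2.044 × 10^-26 kg·m/s

Using the Heisenberg uncertainty principle:
ΔxΔp ≥ ℏ/2

The minimum uncertainty in momentum is:
Δp_min = ℏ/(2Δx)
Δp_min = (1.055e-34 J·s) / (2 × 2.580e-09 m)
Δp_min = 2.044e-26 kg·m/s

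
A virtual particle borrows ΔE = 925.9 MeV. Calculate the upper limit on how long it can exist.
3.554 × 10^-25 s

Using the energy-time uncertainty principle:
ΔEΔt ≥ ℏ/2

For a virtual particle borrowing energy ΔE, the maximum lifetime is:
Δt_max = ℏ/(2ΔE)

Converting energy:
ΔE = 925.9 MeV = 1.483e-10 J

Δt_max = (1.055e-34 J·s) / (2 × 1.483e-10 J)
Δt_max = 3.554e-25 s = 3.554 × 10^-25 s

Virtual particles with higher borrowed energy exist for shorter times.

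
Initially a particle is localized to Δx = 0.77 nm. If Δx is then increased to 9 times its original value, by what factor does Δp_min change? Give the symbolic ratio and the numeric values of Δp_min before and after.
Original Δp_min = 6.848 × 10^-26 kg·m/s; new Δp'_min = 7.609 × 10^-27 kg·m/s; ratio Δp'_min/Δp_min = 1/9.

From the uncertainty principle ΔxΔp ≥ ℏ/2, the minimum momentum uncertainty is Δp_min = ℏ/(2Δx).

Original (Δx = 0.77 nm = 7.700e-10 m):
Δp_min = (1.055e-34 J·s)/(2 × 7.700e-10 m) = 6.848e-26 kg·m/s

When Δx → 9Δx:
Δp'_min = ℏ/(2 × 9Δx) = (1/9) × ℏ/(2Δx) = (1/9) × Δp_min
Δp'_min = 1/9 × 6.848e-26 kg·m/s = 7.609e-27 kg·m/s

Since Δp_min ∝ 1/Δx, when Δx is increased to 9 times its original value, Δp_min decreases to 1/9 of its original value.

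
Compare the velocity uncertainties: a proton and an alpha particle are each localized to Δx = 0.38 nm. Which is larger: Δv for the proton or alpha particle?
The proton has the larger minimum velocity uncertainty, by a ratio of 4.0.

For both particles, Δp_min = ℏ/(2Δx) = 1.388e-25 kg·m/s (same for both).

The velocity uncertainty is Δv = Δp/m:
- proton: Δv = 1.388e-25 / 1.673e-27 = 8.296e+01 m/s = 82.959 m/s
- alpha particle: Δv = 1.388e-25 / 6.645e-27 = 2.088e+01 m/s = 20.883 m/s

Ratio: 8.296e+01 / 2.088e+01 = 4.0

The lighter particle has larger velocity uncertainty because Δv ∝ 1/m.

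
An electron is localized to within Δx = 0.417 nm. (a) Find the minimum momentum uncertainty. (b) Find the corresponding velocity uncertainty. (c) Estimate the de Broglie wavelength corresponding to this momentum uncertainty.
(a) Δp_min = 1.264 × 10^-25 kg·m/s
(b) Δv_min = 138.810 km/s
(c) λ_dB = 5.240 nm

Step-by-step:

(a) From the uncertainty principle:
Δp_min = ℏ/(2Δx) = (1.055e-34 J·s)/(2 × 4.170e-10 m) = 1.264e-25 kg·m/s

(b) The velocity uncertainty:
Δv = Δp/m = (1.264e-25 kg·m/s)/(9.109e-31 kg) = 1.388e+05 m/s = 138.810 km/s

(c) The de Broglie wavelength for this momentum:
λ = h/p = (6.626e-34 J·s)/(1.264e-25 kg·m/s) = 5.240e-09 m = 5.240 nm

Note: The de Broglie wavelength is comparable to the localization size, as expected from wave-particle duality.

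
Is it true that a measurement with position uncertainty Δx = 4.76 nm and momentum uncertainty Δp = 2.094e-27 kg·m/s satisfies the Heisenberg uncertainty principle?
No, it violates the uncertainty principle (impossible measurement).

Calculate the product ΔxΔp:
ΔxΔp = (4.760e-09 m) × (2.094e-27 kg·m/s)
ΔxΔp = 9.967e-36 J·s

Compare to the minimum allowed value ℏ/2:
ℏ/2 = 5.273e-35 J·s

Since ΔxΔp = 9.967e-36 J·s < 5.273e-35 J·s = ℏ/2,
the measurement violates the uncertainty principle.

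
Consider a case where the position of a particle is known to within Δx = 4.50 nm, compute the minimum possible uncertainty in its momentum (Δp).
1.172 × 10^-26 kg·m/s

Using the Heisenberg uncertainty principle:
ΔxΔp ≥ ℏ/2

The minimum uncertainty in momentum is:
Δp_min = ℏ/(2Δx)
Δp_min = (1.055e-34 J·s) / (2 × 4.500e-09 m)
Δp_min = 1.172e-26 kg·m/s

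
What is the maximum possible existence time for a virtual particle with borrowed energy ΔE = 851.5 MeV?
3.865 × 10^-25 s

Using the energy-time uncertainty principle:
ΔEΔt ≥ ℏ/2

For a virtual particle borrowing energy ΔE, the maximum lifetime is:
Δt_max = ℏ/(2ΔE)

Converting energy:
ΔE = 851.5 MeV = 1.364e-10 J

Δt_max = (1.055e-34 J·s) / (2 × 1.364e-10 J)
Δt_max = 3.865e-25 s = 3.865 × 10^-25 s

Virtual particles with higher borrowed energy exist for shorter times.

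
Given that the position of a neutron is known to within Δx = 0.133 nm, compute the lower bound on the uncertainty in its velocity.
236.700 m/s

Using the Heisenberg uncertainty principle and Δp = mΔv:
ΔxΔp ≥ ℏ/2
Δx(mΔv) ≥ ℏ/2

The minimum uncertainty in velocity is:
Δv_min = ℏ/(2mΔx)
Δv_min = (1.055e-34 J·s) / (2 × 1.675e-27 kg × 1.330e-10 m)
Δv_min = 2.367e+02 m/s = 236.700 m/s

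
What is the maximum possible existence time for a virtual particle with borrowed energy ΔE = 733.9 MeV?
4.484 × 10^-25 s

Using the energy-time uncertainty principle:
ΔEΔt ≥ ℏ/2

For a virtual particle borrowing energy ΔE, the maximum lifetime is:
Δt_max = ℏ/(2ΔE)

Converting energy:
ΔE = 733.9 MeV = 1.176e-10 J

Δt_max = (1.055e-34 J·s) / (2 × 1.176e-10 J)
Δt_max = 4.484e-25 s = 4.484 × 10^-25 s

Virtual particles with higher borrowed energy exist for shorter times.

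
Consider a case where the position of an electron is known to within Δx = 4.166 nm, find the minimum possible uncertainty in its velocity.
13.894 km/s

Using the Heisenberg uncertainty principle and Δp = mΔv:
ΔxΔp ≥ ℏ/2
Δx(mΔv) ≥ ℏ/2

The minimum uncertainty in velocity is:
Δv_min = ℏ/(2mΔx)
Δv_min = (1.055e-34 J·s) / (2 × 9.109e-31 kg × 4.166e-09 m)
Δv_min = 1.389e+04 m/s = 13.894 km/s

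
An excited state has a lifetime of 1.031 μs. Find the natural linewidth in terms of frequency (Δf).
77.185 kHz

Using the energy-time uncertainty principle and E = hf:
ΔEΔt ≥ ℏ/2
hΔf·Δt ≥ ℏ/2

The minimum frequency uncertainty is:
Δf = ℏ/(2hτ) = 1/(4πτ)
Δf = 1/(4π × 1.031e-06 s)
Δf = 7.718e+04 Hz = 77.185 kHz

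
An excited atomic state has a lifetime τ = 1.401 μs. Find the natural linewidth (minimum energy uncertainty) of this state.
234.908 peV

Using the energy-time uncertainty principle:
ΔEΔt ≥ ℏ/2

The lifetime τ represents the time uncertainty Δt.
The natural linewidth (minimum energy uncertainty) is:

ΔE = ℏ/(2τ)
ΔE = (1.055e-34 J·s) / (2 × 1.401e-06 s)
ΔE = 3.764e-29 J = 234.908 peV

This natural linewidth limits the precision of spectroscopic measurements.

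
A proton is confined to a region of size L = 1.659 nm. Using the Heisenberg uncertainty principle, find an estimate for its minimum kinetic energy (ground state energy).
1.885 μeV

Using the uncertainty principle to estimate ground state energy:

1. The position uncertainty is approximately the confinement size:
   Δx ≈ L = 1.659e-09 m

2. From ΔxΔp ≥ ℏ/2, the minimum momentum uncertainty is:
   Δp ≈ ℏ/(2L) = 3.178e-26 kg·m/s

3. The kinetic energy is approximately:
   KE ≈ (Δp)²/(2m) = (3.178e-26)²/(2 × 1.673e-27 kg)
   KE ≈ 3.020e-25 J = 1.885 μeV

This is an order-of-magnitude estimate of the ground state energy.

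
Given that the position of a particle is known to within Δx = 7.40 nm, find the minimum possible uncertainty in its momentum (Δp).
7.125 × 10^-27 kg·m/s

Using the Heisenberg uncertainty principle:
ΔxΔp ≥ ℏ/2

The minimum uncertainty in momentum is:
Δp_min = ℏ/(2Δx)
Δp_min = (1.055e-34 J·s) / (2 × 7.400e-09 m)
Δp_min = 7.125e-27 kg·m/s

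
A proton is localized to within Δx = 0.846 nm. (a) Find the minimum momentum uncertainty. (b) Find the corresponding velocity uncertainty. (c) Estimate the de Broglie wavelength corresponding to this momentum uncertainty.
(a) Δp_min = 6.233 × 10^-26 kg·m/s
(b) Δv_min = 37.263 m/s
(c) λ_dB = 10.631 nm

Step-by-step:

(a) From the uncertainty principle:
Δp_min = ℏ/(2Δx) = (1.055e-34 J·s)/(2 × 8.460e-10 m) = 6.233e-26 kg·m/s

(b) The velocity uncertainty:
Δv = Δp/m = (6.233e-26 kg·m/s)/(1.673e-27 kg) = 3.726e+01 m/s = 37.263 m/s

(c) The de Broglie wavelength for this momentum:
λ = h/p = (6.626e-34 J·s)/(6.233e-26 kg·m/s) = 1.063e-08 m = 10.631 nm

Note: The de Broglie wavelength is comparable to the localization size, as expected from wave-particle duality.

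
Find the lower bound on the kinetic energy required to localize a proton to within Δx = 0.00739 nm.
94.987 meV

Localizing a particle requires giving it sufficient momentum uncertainty:

1. From uncertainty principle: Δp ≥ ℏ/(2Δx)
   Δp_min = (1.055e-34 J·s) / (2 × 7.390e-12 m)
   Δp_min = 7.135e-24 kg·m/s

2. This momentum uncertainty corresponds to kinetic energy:
   KE ≈ (Δp)²/(2m) = (7.135e-24)²/(2 × 1.673e-27 kg)
   KE = 1.522e-20 J = 94.987 meV

Tighter localization requires more energy.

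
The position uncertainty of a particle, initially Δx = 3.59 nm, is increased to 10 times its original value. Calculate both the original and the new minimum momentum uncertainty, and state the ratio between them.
Original Δp_min = 1.469 × 10^-26 kg·m/s; new Δp'_min = 1.469 × 10^-27 kg·m/s; ratio Δp'_min/Δp_min = 1/10.

From the uncertainty principle ΔxΔp ≥ ℏ/2, the minimum momentum uncertainty is Δp_min = ℏ/(2Δx).

Original (Δx = 3.59 nm = 3.590e-09 m):
Δp_min = (1.055e-34 J·s)/(2 × 3.590e-09 m) = 1.469e-26 kg·m/s

When Δx → 10Δx:
Δp'_min = ℏ/(2 × 10Δx) = (1/10) × ℏ/(2Δx) = (1/10) × Δp_min
Δp'_min = 1/10 × 1.469e-26 kg·m/s = 1.469e-27 kg·m/s

Since Δp_min ∝ 1/Δx, when Δx is increased to 10 times its original value, Δp_min decreases to 1/10 of its original value.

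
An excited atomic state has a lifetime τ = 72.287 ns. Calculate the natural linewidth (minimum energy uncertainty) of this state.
4.553 neV

Using the energy-time uncertainty principle:
ΔEΔt ≥ ℏ/2

The lifetime τ represents the time uncertainty Δt.
The natural linewidth (minimum energy uncertainty) is:

ΔE = ℏ/(2τ)
ΔE = (1.055e-34 J·s) / (2 × 7.229e-08 s)
ΔE = 7.294e-28 J = 4.553 neV

This natural linewidth limits the precision of spectroscopic measurements.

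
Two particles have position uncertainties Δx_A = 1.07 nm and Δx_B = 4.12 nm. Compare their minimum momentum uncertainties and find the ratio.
Particle A has the larger minimum momentum uncertainty, by a factor of 3.85.

For each particle, the minimum momentum uncertainty is Δp_min = ℏ/(2Δx):

Particle A: Δp_A = ℏ/(2×1.070e-09 m) = 4.928e-26 kg·m/s
Particle B: Δp_B = ℏ/(2×4.120e-09 m) = 1.280e-26 kg·m/s

Ratio: Δp_A/Δp_B = 3.85

Since Δp_min ∝ 1/Δx, the particle with smaller position uncertainty (A) has larger momentum uncertainty.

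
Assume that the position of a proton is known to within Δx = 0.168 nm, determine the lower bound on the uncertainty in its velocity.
187.646 m/s

Using the Heisenberg uncertainty principle and Δp = mΔv:
ΔxΔp ≥ ℏ/2
Δx(mΔv) ≥ ℏ/2

The minimum uncertainty in velocity is:
Δv_min = ℏ/(2mΔx)
Δv_min = (1.055e-34 J·s) / (2 × 1.673e-27 kg × 1.680e-10 m)
Δv_min = 1.876e+02 m/s = 187.646 m/s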